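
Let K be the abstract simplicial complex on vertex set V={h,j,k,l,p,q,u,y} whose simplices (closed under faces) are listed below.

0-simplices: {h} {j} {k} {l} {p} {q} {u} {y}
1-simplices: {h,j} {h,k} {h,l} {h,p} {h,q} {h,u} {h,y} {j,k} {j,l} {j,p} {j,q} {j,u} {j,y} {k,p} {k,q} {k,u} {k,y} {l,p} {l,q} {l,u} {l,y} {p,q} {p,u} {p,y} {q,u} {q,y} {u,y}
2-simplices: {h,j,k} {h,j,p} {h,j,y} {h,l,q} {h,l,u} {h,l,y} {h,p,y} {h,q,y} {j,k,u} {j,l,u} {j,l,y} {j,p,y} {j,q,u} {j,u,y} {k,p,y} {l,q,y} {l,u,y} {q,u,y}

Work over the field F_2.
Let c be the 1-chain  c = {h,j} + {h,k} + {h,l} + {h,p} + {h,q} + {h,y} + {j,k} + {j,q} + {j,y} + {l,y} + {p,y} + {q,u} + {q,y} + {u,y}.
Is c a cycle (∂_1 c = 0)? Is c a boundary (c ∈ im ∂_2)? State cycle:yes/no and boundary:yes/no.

n_0=8 n_1=27 n_2=18  [Z2]
∂1: piv[hj,hk,hl,hp,hq,hu,hy] rk=7  ker:jk,jl,jp,jq,ju,jy,kp,kq,ku,ky,lp,lq,lu,ly,pq,pu,py,qu,qy,uy
∂2: piv[hjk,hjp,hjy,hlq,hlu,hly,hpy,hqy,jku,jlu,jly,jqu,juy,kpy,quy] rk=15  ker:jpy,lqy,luy
∂1c = 0
c vs im∂2: reduces to 0 ⇒ boundary

cycle:yes boundary:yes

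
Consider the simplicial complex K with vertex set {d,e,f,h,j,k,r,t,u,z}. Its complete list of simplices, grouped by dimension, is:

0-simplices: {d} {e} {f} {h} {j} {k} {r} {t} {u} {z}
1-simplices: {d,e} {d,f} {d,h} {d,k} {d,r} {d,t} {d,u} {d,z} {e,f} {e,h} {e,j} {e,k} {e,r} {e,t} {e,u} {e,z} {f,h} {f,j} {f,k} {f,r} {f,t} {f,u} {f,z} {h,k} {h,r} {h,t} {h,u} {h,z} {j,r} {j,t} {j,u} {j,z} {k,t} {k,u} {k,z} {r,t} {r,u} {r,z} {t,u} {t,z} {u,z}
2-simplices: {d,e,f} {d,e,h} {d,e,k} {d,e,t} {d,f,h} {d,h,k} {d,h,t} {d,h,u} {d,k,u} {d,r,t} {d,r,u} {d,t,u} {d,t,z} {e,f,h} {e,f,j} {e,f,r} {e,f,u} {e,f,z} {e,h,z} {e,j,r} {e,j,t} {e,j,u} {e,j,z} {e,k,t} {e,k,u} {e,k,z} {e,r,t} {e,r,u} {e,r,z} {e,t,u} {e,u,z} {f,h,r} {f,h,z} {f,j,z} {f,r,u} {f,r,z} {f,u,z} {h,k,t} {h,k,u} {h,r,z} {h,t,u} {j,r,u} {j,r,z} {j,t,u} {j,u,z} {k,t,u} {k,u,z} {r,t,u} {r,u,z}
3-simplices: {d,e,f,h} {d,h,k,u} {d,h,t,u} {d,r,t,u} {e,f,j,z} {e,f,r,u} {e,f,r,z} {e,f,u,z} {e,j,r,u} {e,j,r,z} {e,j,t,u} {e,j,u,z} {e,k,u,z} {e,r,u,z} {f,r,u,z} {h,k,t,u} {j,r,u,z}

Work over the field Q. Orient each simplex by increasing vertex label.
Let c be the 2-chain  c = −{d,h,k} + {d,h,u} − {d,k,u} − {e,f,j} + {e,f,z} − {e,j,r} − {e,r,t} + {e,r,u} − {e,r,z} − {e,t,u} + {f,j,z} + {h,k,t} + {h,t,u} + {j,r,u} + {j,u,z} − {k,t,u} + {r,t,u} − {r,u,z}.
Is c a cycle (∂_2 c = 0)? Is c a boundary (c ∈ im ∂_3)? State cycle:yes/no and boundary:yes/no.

cycle:yes boundary:no

n_0=10 n_1=41 n_2=49 n_3=17  [Q]
∂1: piv[de,df,dh,dk,dr,dt,du,dz,ej] rk=9  ker:ef,eh,ek,er,et,eu,ez,fh,fj,fk,fr,ft,fu,fz,hk,hr,ht,hu,hz,jr,jt,ju,jz,kt,ku,kz,rt,ru,rz,tu,tz,uz
∂2: piv[def,deh,dek,det,dfh,dhk,dht,dhu,dku,drt,dru,dtu,dtz,efj,efr,efu,efz,ehz,ejr,ejt,eju,ejz,ekt,eku,ekz,ert,erz,euz,fhr] rk=29  ker:efh,eru,etu,fhz,fjz,fru,frz,fuz,hkt,hku,hrz,htu,jru,jrz,jtu,juz,ktu,kuz,rtu,ruz
∂3: piv[defh,dhku,dhtu,drtu,efjz,efru,efrz,efuz,ejru,ejrz,ejtu,ejuz,ekuz,eruz,hktu] rk=15  ker:fruz,jruz
∂2c = 0
c vs im∂3: residual ≠ 0 ⇒ not boundary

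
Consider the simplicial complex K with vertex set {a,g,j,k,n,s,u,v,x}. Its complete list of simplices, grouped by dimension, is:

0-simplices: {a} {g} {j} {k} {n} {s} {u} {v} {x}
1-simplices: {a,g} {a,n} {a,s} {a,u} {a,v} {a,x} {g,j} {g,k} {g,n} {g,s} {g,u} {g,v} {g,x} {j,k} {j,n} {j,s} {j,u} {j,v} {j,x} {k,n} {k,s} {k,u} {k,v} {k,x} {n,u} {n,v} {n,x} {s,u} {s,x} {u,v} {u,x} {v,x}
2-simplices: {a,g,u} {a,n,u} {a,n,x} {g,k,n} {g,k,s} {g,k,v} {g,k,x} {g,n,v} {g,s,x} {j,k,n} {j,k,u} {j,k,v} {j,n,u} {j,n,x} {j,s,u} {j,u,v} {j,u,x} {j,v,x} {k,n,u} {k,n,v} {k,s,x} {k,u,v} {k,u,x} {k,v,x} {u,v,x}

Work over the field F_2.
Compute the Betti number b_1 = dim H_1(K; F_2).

b_1=5

n_0=9 n_1=32 n_2=25  [Z2]
∂1: piv[ag,an,as,au,av,ax,gj,gk] rk=8  ker:gn,gs,gu,gv,gx,jk,jn,js,ju,jv,jx,kn,ks,ku,kv,kx,nu,nv,nx,su,sx,uv,ux,vx
∂2: piv[agu,anu,anx,gkn,gks,gkv,gkx,gnv,gsx,jkn,jku,jkv,jnu,jnx,jsu,juv,jux,jvx,kux] rk=19  ker:knu,knv,ksx,kuv,kvx,uvx
b_1=(32−8)−19=5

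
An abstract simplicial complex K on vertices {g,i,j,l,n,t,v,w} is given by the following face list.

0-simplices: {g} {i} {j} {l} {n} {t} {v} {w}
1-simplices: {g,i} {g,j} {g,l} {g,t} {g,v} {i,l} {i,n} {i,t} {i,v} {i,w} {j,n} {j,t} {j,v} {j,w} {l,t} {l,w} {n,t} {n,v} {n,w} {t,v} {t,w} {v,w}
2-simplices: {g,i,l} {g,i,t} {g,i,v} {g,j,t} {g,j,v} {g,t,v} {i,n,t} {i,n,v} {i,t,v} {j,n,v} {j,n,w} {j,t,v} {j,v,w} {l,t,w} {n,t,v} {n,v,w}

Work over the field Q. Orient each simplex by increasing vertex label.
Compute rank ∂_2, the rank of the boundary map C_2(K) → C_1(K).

rank∂_2=12

n_0=8 n_1=22 n_2=16  [Q]
∂1: piv[gi,gj,gl,gt,gv,in,iw] rk=7  ker:il,it,iv,jn,jt,jv,jw,lt,lw,nt,nv,nw,tv,tw,vw
∂2: piv[gil,git,giv,gjt,gjv,gtv,int,inv,jnv,jnw,jvw,ltw] rk=12  ker:itv,jtv,ntv,nvw
rk∂_2=12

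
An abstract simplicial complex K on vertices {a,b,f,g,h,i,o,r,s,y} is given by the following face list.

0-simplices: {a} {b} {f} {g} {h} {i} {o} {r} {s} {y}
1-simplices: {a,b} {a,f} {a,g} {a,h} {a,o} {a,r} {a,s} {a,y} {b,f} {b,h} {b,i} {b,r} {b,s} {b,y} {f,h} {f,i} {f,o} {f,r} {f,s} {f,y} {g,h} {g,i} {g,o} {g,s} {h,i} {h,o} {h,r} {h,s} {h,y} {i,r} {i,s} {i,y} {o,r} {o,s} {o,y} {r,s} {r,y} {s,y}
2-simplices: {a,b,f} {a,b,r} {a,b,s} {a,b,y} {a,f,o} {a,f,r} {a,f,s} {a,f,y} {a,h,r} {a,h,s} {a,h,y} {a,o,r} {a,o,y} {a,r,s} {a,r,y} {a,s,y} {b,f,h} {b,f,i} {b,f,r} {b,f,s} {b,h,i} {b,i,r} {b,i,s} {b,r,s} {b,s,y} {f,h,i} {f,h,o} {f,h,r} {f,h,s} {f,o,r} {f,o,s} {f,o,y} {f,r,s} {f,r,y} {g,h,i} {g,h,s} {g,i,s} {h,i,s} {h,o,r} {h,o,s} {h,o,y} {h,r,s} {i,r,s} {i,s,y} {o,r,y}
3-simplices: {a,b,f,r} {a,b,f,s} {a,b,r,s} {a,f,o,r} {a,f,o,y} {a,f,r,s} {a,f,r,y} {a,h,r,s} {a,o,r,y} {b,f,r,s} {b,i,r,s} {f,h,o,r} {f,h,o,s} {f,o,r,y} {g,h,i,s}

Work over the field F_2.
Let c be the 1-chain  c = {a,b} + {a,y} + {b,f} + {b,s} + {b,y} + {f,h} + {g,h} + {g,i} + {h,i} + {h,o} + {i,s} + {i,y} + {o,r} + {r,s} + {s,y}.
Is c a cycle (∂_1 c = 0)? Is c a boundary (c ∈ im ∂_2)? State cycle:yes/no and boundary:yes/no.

cycle:yes boundary:yes

n_0=10 n_1=38 n_2=45 n_3=15  [Z2]
∂1: piv[ab,af,ag,ah,ao,ar,as,ay,bi] rk=9  ker:bf,bh,br,bs,by,fh,fi,fo,fr,fs,fy,gh,gi,go,gs,hi,ho,hr,hs,hy,ir,is,iy,or,os,oy,rs,ry,sy
∂2: piv[abf,abr,abs,aby,afo,afr,afs,afy,ahr,ahs,ahy,aor,aoy,ars,ary,asy,bfh,bfi,bhi,bir,bis,fho,fhr,fos,ghi,ghs,isy] rk=27  ker:bfr,bfs,brs,bsy,fhi,fhs,for,foy,frs,fry,gis,his,hor,hos,hoy,hrs,irs,ory
∂3: piv[abfr,abfs,abrs,afor,afoy,afrs,afry,ahrs,aory,birs,fhor,fhos,ghis] rk=13  ker:bfrs,fory
∂1c = 0
c vs im∂2: reduces to 0 ⇒ boundary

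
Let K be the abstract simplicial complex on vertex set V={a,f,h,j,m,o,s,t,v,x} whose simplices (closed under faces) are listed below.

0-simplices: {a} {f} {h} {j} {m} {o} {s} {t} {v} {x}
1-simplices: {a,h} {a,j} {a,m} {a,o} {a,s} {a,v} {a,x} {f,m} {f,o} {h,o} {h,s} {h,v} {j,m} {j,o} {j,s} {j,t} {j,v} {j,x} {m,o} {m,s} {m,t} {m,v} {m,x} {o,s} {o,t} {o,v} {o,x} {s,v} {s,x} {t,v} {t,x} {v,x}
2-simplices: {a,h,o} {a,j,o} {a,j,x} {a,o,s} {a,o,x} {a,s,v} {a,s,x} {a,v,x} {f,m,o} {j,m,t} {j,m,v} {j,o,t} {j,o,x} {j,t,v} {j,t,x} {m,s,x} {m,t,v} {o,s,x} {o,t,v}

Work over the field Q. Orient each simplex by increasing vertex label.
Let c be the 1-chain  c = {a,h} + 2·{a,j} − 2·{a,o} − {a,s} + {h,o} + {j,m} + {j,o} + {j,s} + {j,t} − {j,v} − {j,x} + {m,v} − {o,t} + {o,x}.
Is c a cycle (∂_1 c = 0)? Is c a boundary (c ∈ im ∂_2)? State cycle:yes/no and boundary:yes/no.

n_0=10 n_1=32 n_2=19  [Q]
∂1: piv[ah,aj,am,ao,as,av,ax,fm,jt] rk=9  ker:fo,ho,hs,hv,jm,jo,js,jv,jx,mo,ms,mt,mv,mx,os,ot,ov,ox,sv,sx,tv,tx,vx
∂2: piv[aho,ajo,ajx,aos,aox,asv,asx,avx,fmo,jmt,jmv,jot,jtv,jtx,msx,otv] rk=16  ker:jox,mtv,osx
∂1c = 0
c vs im∂2: residual ≠ 0 ⇒ not boundary

cycle:yes boundary:no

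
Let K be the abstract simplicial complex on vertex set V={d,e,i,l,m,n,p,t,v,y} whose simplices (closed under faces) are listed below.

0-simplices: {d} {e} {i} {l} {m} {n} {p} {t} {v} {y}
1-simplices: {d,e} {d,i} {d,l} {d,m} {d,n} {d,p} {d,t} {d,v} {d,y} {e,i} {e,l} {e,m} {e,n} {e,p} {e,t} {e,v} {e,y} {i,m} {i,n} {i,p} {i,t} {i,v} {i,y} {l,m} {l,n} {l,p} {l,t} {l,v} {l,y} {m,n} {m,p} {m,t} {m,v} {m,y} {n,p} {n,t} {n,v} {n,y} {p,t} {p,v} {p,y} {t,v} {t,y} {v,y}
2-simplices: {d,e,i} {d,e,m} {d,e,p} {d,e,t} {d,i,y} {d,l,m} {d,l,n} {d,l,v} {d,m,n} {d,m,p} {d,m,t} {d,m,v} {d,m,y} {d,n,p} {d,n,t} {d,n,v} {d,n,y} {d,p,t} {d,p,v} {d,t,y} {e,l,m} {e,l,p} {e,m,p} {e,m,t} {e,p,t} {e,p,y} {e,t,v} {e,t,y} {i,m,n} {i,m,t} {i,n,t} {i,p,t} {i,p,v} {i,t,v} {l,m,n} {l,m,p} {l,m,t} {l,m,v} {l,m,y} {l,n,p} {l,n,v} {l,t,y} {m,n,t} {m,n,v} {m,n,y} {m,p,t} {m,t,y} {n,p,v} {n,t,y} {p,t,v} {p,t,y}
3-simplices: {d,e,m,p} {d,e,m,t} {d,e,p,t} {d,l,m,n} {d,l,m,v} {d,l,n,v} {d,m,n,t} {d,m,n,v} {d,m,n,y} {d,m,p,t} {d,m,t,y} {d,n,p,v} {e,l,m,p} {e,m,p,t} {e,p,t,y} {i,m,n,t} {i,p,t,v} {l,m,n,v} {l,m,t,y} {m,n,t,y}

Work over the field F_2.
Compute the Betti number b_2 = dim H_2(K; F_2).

n_0=10 n_1=44 n_2=51 n_3=20  [Z2]
∂1: piv[de,di,dl,dm,dn,dp,dt,dv,dy] rk=9  ker:ei,el,em,en,ep,et,ev,ey,im,in,ip,it,iv,iy,lm,ln,lp,lt,lv,ly,mn,mp,mt,mv,my,np,nt,nv,ny,pt,pv,py,tv,ty,vy
∂2: piv[dei,dem,dep,det,diy,dlm,dln,dlv,dmn,dmp,dmt,dmv,dmy,dnp,dnt,dnv,dny,dpt,dpv,dty,elm,elp,epy,etv,ety,imn,imt,ipt,ipv,itv,lmt,lmy] rk=32  ker:emp,emt,ept,int,lmn,lmp,lmv,lnp,lnv,lty,mnt,mnv,mny,mpt,mty,npv,nty,ptv,pty
∂3: piv[demp,demt,dept,dlmn,dlmv,dlnv,dmnt,dmnv,dmny,dmpt,dmty,dnpv,elmp,epty,imnt,iptv,lmty,mnty] rk=18  ker:empt,lmnv
b_2=(51−32)−18=1

b_2=1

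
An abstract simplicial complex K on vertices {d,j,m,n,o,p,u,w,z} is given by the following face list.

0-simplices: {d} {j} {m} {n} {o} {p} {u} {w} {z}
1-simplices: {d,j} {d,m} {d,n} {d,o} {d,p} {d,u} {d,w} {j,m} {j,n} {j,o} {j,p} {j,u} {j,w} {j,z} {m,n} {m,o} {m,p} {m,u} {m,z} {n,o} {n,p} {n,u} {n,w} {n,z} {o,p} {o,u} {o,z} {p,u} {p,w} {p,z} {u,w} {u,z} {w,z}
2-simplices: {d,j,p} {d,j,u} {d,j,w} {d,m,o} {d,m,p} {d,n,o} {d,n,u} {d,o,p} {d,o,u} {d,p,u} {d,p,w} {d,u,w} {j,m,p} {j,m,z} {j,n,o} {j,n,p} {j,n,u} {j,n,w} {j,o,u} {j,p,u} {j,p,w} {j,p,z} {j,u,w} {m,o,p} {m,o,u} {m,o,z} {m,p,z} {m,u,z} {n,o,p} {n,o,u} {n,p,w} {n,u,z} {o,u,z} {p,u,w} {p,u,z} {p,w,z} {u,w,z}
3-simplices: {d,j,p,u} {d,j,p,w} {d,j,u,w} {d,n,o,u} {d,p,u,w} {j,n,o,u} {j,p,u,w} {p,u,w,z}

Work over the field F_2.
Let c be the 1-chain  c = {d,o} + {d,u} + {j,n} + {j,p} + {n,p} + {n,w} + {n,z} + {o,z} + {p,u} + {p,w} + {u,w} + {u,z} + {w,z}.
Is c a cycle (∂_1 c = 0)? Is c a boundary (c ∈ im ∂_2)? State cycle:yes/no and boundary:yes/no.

n_0=9 n_1=33 n_2=37 n_3=8  [Z2]
∂1: piv[dj,dm,dn,do,dp,du,dw,jz] rk=8  ker:jm,jn,jo,jp,ju,jw,mn,mo,mp,mu,mz,no,np,nu,nw,nz,op,ou,oz,pu,pw,pz,uw,uz,wz
∂2: piv[djp,dju,djw,dmo,dmp,dno,dnu,dop,dou,dpu,dpw,duw,jmp,jmz,jno,jnp,jnu,jnw,jpz,mou,moz,muz,nuz,pwz] rk=24  ker:jou,jpu,jpw,juw,mop,mpz,nop,nou,npw,ouz,puw,puz,uwz
∂3: piv[djpu,djpw,djuw,dnou,dpuw,jnou,puwz] rk=7  ker:jpuw
∂1c = 0
c vs im∂2: reduces to 0 ⇒ boundary

cycle:yes boundary:yes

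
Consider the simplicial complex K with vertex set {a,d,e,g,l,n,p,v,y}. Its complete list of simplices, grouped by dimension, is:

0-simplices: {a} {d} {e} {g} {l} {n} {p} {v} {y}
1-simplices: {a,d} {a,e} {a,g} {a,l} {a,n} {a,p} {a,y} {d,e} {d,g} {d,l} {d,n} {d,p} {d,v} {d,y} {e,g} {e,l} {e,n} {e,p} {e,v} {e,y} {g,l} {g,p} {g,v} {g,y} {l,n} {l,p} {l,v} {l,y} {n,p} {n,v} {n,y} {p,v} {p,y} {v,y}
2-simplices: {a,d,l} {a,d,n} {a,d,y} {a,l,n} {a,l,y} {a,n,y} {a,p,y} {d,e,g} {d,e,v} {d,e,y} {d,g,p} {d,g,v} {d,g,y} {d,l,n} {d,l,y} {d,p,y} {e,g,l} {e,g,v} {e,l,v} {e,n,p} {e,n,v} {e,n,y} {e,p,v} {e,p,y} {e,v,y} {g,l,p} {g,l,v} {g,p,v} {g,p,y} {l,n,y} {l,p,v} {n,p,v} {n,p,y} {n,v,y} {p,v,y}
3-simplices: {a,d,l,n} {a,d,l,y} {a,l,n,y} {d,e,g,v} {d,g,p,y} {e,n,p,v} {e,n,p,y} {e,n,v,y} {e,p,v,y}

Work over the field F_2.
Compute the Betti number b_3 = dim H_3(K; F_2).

b_3=0

n_0=9 n_1=34 n_2=35 n_3=9  [Z2]
∂1: piv[ad,ae,ag,al,an,ap,ay,dv] rk=8  ker:de,dg,dl,dn,dp,dy,eg,el,en,ep,ev,ey,gl,gp,gv,gy,ln,lp,lv,ly,np,nv,ny,pv,py,vy
∂2: piv[adl,adn,ady,aln,aly,any,apy,deg,dev,dey,dgp,dgv,dgy,dpy,egl,elv,enp,env,eny,epv,epy,evy,glp] rk=23  ker:dln,dly,egv,glv,gpv,gpy,lny,lpv,npv,npy,nvy,pvy
∂3: piv[adln,adly,alny,degv,dgpy,enpv,enpy,envy,epvy] rk=9
b_3=(9−9)−0=0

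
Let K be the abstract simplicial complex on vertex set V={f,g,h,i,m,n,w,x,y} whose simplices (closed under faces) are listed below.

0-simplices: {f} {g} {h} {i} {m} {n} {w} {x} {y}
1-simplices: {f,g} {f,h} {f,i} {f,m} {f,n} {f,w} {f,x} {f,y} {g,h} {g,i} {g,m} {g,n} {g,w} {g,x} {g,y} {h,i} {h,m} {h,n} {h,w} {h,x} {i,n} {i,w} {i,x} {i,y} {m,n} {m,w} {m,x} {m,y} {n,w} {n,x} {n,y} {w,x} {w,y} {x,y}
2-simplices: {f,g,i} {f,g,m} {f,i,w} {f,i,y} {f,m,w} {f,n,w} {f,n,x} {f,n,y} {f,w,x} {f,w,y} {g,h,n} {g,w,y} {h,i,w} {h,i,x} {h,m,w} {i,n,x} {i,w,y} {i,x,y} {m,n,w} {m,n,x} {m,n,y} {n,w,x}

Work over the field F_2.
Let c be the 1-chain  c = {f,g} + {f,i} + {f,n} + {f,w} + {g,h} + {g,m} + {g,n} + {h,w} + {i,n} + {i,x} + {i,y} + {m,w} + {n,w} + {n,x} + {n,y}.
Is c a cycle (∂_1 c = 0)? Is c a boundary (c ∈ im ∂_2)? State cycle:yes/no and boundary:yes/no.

cycle:yes boundary:no

n_0=9 n_1=34 n_2=22  [Z2]
∂1: piv[fg,fh,fi,fm,fn,fw,fx,fy] rk=8  ker:gh,gi,gm,gn,gw,gx,gy,hi,hm,hn,hw,hx,in,iw,ix,iy,mn,mw,mx,my,nw,nx,ny,wx,wy,xy
∂2: piv[fgi,fgm,fiw,fiy,fmw,fnw,fnx,fny,fwx,fwy,ghn,gwy,hiw,hix,hmw,inx,ixy,mnw,mnx,mny] rk=20  ker:iwy,nwx
∂1c = 0
c vs im∂2: residual ≠ 0 ⇒ not boundary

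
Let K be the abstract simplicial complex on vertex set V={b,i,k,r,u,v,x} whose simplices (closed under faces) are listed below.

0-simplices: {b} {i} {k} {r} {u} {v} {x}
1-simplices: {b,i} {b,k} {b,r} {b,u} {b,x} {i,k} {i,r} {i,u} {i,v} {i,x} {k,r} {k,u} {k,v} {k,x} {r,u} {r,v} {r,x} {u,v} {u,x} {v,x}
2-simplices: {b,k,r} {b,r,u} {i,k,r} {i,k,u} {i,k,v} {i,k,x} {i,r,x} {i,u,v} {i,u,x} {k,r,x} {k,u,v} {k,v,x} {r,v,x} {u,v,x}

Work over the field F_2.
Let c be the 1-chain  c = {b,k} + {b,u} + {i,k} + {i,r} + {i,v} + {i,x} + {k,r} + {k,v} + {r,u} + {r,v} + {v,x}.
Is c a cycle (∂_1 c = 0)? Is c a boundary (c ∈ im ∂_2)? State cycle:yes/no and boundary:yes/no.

n_0=7 n_1=20 n_2=14  [Z2]
∂1: piv[bi,bk,br,bu,bx,iv] rk=6  ker:ik,ir,iu,ix,kr,ku,kv,kx,ru,rv,rx,uv,ux,vx
∂2: piv[bkr,bru,ikr,iku,ikv,ikx,irx,iuv,iux,kvx,rvx] rk=11  ker:krx,kuv,uvx
∂1c = 0
c vs im∂2: reduces to 0 ⇒ boundary

cycle:yes boundary:yes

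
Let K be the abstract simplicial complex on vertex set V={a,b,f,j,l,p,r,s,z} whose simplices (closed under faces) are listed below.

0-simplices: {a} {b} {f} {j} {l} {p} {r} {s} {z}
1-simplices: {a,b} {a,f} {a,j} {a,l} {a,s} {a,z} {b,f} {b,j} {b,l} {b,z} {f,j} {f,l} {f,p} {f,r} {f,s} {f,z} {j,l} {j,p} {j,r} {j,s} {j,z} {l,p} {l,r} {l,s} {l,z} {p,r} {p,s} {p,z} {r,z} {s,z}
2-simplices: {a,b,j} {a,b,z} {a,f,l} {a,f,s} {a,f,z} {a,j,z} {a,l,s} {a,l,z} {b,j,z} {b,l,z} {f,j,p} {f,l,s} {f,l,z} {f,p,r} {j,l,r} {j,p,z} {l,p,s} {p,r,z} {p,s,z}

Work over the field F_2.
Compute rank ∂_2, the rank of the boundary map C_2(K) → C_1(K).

n_0=9 n_1=30 n_2=19  [Z2]
∂1: piv[ab,af,aj,al,as,az,fp,fr] rk=8  ker:bf,bj,bl,bz,fj,fl,fs,fz,jl,jp,jr,js,jz,lp,lr,ls,lz,pr,ps,pz,rz,sz
∂2: piv[abj,abz,afl,afs,afz,ajz,als,alz,blz,fjp,fpr,jlr,jpz,lps,prz,psz] rk=16  ker:bjz,fls,flz
rk∂_2=16

rank∂_2=16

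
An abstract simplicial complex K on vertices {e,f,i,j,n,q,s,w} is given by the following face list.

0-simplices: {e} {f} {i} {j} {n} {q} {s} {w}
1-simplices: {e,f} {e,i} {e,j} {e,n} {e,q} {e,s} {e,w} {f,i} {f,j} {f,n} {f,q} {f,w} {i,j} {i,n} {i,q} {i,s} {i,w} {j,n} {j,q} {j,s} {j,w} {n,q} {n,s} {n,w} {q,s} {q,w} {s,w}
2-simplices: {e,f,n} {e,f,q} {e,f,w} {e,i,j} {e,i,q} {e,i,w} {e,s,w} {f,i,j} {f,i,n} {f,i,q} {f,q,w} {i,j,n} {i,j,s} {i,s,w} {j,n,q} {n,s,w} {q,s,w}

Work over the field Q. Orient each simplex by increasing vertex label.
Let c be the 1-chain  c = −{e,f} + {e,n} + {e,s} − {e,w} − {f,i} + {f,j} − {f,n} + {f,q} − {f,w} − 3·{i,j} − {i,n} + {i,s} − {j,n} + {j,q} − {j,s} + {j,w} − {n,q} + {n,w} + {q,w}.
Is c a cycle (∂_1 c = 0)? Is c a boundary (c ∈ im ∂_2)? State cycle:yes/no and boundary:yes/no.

n_0=8 n_1=27 n_2=17  [Q]
∂1: piv[ef,ei,ej,en,eq,es,ew] rk=7  ker:fi,fj,fn,fq,fw,ij,in,iq,is,iw,jn,jq,js,jw,nq,ns,nw,qs,qw,sw
∂2: piv[efn,efq,efw,eij,eiq,eiw,esw,fij,fin,fiq,fqw,ijn,ijs,isw,jnq,nsw,qsw] rk=17
∂1c = 2·{i} − 2·{j} − 2·{n} + {s} + {w}

cycle:no boundary:no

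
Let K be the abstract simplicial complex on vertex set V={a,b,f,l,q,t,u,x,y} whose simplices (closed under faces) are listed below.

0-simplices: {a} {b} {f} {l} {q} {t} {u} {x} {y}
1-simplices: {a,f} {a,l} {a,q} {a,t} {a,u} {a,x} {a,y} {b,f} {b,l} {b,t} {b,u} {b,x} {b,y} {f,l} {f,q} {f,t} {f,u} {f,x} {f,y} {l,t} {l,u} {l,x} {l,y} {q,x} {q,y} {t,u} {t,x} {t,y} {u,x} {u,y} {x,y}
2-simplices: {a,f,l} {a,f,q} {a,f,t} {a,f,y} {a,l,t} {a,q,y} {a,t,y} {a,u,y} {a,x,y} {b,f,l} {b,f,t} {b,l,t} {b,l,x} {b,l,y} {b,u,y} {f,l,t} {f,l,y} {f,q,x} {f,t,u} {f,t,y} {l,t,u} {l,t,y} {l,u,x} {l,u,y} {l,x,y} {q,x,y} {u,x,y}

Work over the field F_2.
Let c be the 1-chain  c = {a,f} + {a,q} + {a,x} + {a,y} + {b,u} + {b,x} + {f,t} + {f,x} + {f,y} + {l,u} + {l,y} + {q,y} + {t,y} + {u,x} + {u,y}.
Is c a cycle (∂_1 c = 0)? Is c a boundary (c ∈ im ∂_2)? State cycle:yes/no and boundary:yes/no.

n_0=9 n_1=31 n_2=27  [Z2]
∂1: piv[af,al,aq,at,au,ax,ay,bf] rk=8  ker:bl,bt,bu,bx,by,fl,fq,ft,fu,fx,fy,lt,lu,lx,ly,qx,qy,tu,tx,ty,ux,uy,xy
∂2: piv[afl,afq,aft,afy,alt,aqy,aty,auy,axy,bfl,bft,blx,bly,buy,fly,fqx,ftu,ltu,lux,luy,lxy,qxy] rk=22  ker:blt,flt,fty,lty,uxy
∂1c = 0
c vs im∂2: reduces to 0 ⇒ boundary

cycle:yes boundary:yes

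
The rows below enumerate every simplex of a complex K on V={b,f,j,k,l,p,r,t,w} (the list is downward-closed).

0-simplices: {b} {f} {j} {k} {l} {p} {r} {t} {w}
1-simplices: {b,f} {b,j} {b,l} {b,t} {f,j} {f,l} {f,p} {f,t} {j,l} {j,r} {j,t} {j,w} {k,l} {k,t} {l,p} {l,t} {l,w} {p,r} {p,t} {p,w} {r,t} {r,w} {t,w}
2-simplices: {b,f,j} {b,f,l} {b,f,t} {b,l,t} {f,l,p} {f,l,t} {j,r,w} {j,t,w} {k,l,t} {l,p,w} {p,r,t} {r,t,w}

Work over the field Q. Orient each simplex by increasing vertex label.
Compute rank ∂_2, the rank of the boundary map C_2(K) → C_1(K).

n_0=9 n_1=23 n_2=12  [Q]
∂1: piv[bf,bj,bl,bt,fp,jr,jw,kl] rk=8  ker:fj,fl,ft,jl,jt,kt,lp,lt,lw,pr,pt,pw,rt,rw,tw
∂2: piv[bfj,bfl,bft,blt,flp,jrw,jtw,klt,lpw,prt,rtw] rk=11  ker:flt
rk∂_2=11

rank∂_2=11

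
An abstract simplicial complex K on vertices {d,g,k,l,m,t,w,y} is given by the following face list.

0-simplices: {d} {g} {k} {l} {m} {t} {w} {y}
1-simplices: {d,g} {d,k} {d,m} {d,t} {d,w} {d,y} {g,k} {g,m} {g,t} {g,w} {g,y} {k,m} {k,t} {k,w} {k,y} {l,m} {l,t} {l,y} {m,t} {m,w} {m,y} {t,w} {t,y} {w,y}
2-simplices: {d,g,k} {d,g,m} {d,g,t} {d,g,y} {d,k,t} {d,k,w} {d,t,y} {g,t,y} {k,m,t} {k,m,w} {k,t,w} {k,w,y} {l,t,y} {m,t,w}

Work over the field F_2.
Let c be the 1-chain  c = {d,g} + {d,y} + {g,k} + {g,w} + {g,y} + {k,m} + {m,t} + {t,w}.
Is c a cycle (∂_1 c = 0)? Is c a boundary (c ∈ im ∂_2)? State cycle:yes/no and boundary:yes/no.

n_0=8 n_1=24 n_2=14  [Z2]
∂1: piv[dg,dk,dm,dt,dw,dy,lm] rk=7  ker:gk,gm,gt,gw,gy,km,kt,kw,ky,lt,ly,mt,mw,my,tw,ty,wy
∂2: piv[dgk,dgm,dgt,dgy,dkt,dkw,dty,kmt,kmw,ktw,kwy,lty] rk=12  ker:gty,mtw
∂1c = 0
c vs im∂2: residual ≠ 0 ⇒ not boundary

cycle:yes boundary:no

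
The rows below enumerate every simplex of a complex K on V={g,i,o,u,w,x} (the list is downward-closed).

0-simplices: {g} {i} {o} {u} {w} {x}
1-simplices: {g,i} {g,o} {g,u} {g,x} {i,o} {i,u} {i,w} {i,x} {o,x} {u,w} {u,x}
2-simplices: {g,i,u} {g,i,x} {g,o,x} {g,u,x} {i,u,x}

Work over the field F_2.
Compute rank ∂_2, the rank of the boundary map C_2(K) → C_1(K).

n_0=6 n_1=11 n_2=5  [Z2]
∂1: piv[gi,go,gu,gx,iw] rk=5  ker:io,iu,ix,ox,uw,ux
∂2: piv[giu,gix,gox,gux] rk=4  ker:iux
rk∂_2=4

rank∂_2=4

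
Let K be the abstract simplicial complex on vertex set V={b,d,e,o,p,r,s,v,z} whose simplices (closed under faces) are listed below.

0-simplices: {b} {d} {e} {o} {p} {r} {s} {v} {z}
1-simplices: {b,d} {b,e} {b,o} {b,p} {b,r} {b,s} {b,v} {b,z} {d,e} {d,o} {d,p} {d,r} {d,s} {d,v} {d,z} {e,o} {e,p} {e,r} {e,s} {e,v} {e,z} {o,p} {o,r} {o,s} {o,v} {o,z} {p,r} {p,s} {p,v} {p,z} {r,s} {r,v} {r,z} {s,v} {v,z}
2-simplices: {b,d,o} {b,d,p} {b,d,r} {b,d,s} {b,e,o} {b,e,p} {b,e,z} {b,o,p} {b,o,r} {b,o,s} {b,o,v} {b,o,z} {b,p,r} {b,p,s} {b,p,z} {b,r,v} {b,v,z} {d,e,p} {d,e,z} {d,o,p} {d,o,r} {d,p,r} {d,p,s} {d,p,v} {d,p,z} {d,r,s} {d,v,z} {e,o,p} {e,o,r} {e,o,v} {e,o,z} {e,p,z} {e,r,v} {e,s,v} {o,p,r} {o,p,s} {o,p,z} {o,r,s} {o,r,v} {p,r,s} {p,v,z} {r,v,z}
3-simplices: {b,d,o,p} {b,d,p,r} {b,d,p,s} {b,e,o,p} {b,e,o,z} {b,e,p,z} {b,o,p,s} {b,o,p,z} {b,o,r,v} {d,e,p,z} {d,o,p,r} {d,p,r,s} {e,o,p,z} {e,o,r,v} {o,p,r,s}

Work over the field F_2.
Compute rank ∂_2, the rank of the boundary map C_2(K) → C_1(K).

n_0=9 n_1=35 n_2=42 n_3=15  [Z2]
∂1: piv[bd,be,bo,bp,br,bs,bv,bz] rk=8  ker:de,do,dp,dr,ds,dv,dz,eo,ep,er,es,ev,ez,op,or,os,ov,oz,pr,ps,pv,pz,rs,rv,rz,sv,vz
∂2: piv[bdo,bdp,bdr,bds,beo,bep,bez,bop,bor,bos,bov,boz,bpr,bps,bpz,brv,bvz,dep,dez,dpv,drs,dvz,eor,eov,esv,rvz] rk=26  ker:dop,dor,dpr,dps,dpz,eop,eoz,epz,erv,opr,ops,opz,ors,orv,prs,pvz
∂3: piv[bdop,bdpr,bdps,beop,beoz,bepz,bops,bopz,borv,depz,dopr,dprs,eorv,oprs] rk=14  ker:eopz
rk∂_2=26

rank∂_2=26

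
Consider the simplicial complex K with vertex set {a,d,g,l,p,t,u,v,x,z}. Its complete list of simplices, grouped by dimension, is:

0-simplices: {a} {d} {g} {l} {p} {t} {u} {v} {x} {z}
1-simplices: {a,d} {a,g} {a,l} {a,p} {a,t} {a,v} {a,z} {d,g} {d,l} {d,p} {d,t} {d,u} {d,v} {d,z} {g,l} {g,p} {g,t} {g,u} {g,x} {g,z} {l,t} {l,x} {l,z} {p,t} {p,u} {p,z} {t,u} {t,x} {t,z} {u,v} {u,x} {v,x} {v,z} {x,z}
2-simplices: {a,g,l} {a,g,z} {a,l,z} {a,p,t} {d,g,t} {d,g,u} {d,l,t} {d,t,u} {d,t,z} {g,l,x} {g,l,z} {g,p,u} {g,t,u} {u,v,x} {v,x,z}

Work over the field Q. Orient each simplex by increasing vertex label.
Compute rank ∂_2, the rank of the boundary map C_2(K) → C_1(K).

rank∂_2=13

n_0=10 n_1=34 n_2=15  [Q]
∂1: piv[ad,ag,al,ap,at,av,az,du,gx] rk=9  ker:dg,dl,dp,dt,dv,dz,gl,gp,gt,gu,gz,lt,lx,lz,pt,pu,pz,tu,tx,tz,uv,ux,vx,vz,xz
∂2: piv[agl,agz,alz,apt,dgt,dgu,dlt,dtu,dtz,glx,gpu,uvx,vxz] rk=13  ker:glz,gtu
rk∂_2=13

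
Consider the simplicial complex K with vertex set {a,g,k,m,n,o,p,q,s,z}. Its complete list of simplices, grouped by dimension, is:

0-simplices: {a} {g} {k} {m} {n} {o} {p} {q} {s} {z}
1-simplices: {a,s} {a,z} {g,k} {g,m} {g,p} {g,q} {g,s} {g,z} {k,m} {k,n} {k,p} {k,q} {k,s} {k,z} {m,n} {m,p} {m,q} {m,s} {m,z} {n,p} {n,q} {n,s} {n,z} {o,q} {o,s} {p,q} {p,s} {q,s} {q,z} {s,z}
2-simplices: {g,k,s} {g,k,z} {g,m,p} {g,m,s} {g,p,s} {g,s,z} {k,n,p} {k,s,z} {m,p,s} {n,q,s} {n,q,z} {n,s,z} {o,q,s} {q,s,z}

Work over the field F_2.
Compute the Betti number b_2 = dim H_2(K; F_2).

b_2=3

n_0=10 n_1=30 n_2=14  [Z2]
∂1: piv[as,az,gk,gm,gp,gq,gs,kn,oq] rk=9  ker:gz,km,kp,kq,ks,kz,mn,mp,mq,ms,mz,np,nq,ns,nz,os,pq,ps,qs,qz,sz
∂2: piv[gks,gkz,gmp,gms,gps,gsz,knp,nqs,nqz,nsz,oqs] rk=11  ker:ksz,mps,qsz
b_2=(14−11)−0=3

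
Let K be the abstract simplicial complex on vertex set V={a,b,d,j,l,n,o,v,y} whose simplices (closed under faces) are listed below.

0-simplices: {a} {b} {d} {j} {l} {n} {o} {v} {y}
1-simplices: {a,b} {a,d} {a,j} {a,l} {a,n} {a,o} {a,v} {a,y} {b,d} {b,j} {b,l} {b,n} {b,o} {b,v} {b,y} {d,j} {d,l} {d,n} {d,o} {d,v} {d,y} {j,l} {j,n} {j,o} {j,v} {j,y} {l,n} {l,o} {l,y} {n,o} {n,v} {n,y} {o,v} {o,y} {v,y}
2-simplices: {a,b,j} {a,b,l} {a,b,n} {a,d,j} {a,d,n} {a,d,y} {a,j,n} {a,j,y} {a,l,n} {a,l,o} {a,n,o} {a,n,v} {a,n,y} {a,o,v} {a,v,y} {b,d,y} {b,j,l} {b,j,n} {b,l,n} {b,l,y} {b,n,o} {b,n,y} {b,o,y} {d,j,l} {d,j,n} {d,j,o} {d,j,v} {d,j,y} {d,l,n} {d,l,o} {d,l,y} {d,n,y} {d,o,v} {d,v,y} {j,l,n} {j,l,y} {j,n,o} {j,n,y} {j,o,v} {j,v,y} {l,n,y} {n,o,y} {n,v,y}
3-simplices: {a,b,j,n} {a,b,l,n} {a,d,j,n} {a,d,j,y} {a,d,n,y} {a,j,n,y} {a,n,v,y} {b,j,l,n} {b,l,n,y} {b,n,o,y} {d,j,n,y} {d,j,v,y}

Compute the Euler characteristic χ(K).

χ(K)=5

n_0=9 n_1=35 n_2=43 n_3=12
χ=+9−35+43−12=5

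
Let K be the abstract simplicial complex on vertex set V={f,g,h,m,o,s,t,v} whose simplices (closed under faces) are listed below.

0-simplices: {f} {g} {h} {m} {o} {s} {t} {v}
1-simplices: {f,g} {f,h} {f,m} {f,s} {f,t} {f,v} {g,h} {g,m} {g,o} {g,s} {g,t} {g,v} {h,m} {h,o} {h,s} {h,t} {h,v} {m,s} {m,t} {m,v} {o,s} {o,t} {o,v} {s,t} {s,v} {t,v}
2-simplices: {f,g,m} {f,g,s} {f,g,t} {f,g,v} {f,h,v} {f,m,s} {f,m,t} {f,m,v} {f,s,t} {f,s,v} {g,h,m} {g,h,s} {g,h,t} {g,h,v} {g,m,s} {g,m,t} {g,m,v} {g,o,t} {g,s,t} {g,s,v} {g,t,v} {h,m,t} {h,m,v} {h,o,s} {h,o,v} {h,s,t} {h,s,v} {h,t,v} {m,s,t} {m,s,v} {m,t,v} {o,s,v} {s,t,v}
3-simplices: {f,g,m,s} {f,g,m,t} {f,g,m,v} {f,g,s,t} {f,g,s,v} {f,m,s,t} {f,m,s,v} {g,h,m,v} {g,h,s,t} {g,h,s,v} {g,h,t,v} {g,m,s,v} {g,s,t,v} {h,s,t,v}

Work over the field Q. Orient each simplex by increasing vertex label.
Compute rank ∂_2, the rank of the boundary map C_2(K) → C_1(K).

rank∂_2=18

n_0=8 n_1=26 n_2=33 n_3=14  [Q]
∂1: piv[fg,fh,fm,fs,ft,fv,go] rk=7  ker:gh,gm,gs,gt,gv,hm,ho,hs,ht,hv,ms,mt,mv,os,ot,ov,st,sv,tv
∂2: piv[fgm,fgs,fgt,fgv,fhv,fms,fmt,fmv,fst,fsv,ghm,ghs,ght,ghv,got,gtv,hos,hov] rk=18  ker:gms,gmt,gmv,gst,gsv,hmt,hmv,hst,hsv,htv,mst,msv,mtv,osv,stv
∂3: piv[fgms,fgmt,fgmv,fgst,fgsv,fmst,fmsv,ghmv,ghst,ghsv,ghtv,gstv] rk=12  ker:gmsv,hstv
rk∂_2=18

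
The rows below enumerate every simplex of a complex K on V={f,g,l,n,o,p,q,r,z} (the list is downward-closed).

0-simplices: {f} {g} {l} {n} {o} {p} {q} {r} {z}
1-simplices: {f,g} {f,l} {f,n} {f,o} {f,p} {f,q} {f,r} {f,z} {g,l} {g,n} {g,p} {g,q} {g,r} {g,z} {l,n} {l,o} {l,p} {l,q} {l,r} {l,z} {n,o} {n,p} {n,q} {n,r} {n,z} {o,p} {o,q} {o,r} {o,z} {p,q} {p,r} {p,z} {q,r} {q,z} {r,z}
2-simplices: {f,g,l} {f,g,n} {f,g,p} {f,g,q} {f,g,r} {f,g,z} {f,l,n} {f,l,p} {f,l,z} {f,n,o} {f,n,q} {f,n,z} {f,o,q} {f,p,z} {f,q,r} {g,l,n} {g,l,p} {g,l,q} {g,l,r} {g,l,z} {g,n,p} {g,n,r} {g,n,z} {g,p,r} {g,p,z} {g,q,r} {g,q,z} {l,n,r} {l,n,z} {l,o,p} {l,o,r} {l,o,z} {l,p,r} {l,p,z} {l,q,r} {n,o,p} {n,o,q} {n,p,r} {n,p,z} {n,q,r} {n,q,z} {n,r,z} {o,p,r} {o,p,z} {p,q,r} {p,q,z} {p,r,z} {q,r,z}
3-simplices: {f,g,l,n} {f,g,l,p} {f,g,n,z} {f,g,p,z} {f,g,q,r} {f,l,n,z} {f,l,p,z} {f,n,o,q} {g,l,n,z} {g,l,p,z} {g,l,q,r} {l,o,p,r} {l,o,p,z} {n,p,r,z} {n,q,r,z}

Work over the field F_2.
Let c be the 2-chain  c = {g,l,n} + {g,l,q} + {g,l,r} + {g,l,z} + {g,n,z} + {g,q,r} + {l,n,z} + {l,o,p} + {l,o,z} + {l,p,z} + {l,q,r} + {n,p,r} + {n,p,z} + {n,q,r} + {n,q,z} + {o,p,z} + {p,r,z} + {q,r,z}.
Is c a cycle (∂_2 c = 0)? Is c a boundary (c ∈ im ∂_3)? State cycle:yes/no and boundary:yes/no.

n_0=9 n_1=35 n_2=48 n_3=15  [Z2]
∂1: piv[fg,fl,fn,fo,fp,fq,fr,fz] rk=8  ker:gl,gn,gp,gq,gr,gz,ln,lo,lp,lq,lr,lz,no,np,nq,nr,nz,op,oq,or,oz,pq,pr,pz,qr,qz,rz
∂2: piv[fgl,fgn,fgp,fgq,fgr,fgz,fln,flp,flz,fno,fnq,fnz,foq,fpz,fqr,glq,glr,gnp,gnr,gpr,gqz,lop,lor,loz,nop,nrz,pqr] rk=27  ker:gln,glp,glz,gnz,gpz,gqr,lnr,lnz,lpr,lpz,lqr,noq,npr,npz,nqr,nqz,opr,opz,pqz,prz,qrz
∂3: piv[fgln,fglp,fgnz,fgpz,fgqr,flnz,flpz,fnoq,glnz,glqr,lopr,lopz,nprz,nqrz] rk=14  ker:glpz
∂2c = 0
c vs im∂3: reduces to 0 ⇒ boundary

cycle:yes boundary:yes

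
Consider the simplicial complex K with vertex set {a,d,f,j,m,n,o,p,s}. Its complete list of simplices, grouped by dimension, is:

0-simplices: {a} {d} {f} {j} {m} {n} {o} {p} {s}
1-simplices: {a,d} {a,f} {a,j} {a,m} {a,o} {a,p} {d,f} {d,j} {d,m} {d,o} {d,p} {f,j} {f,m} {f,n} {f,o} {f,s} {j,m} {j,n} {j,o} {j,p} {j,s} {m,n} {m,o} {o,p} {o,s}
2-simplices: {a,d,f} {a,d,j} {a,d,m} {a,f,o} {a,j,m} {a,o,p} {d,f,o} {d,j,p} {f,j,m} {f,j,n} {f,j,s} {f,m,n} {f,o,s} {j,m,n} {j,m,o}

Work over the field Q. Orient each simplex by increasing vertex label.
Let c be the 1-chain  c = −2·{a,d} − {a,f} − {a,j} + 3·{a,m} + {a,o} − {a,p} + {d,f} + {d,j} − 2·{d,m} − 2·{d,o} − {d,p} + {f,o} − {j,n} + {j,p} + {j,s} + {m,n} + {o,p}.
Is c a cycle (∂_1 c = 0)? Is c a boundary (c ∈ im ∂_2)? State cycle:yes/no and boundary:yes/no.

n_0=9 n_1=25 n_2=15  [Q]
∂1: piv[ad,af,aj,am,ao,ap,fn,fs] rk=8  ker:df,dj,dm,do,dp,fj,fm,fo,jm,jn,jo,jp,js,mn,mo,op,os
∂2: piv[adf,adj,adm,afo,ajm,aop,dfo,djp,fjm,fjn,fjs,fmn,fos,jmo] rk=14  ker:jmn
∂1c = {a} + {d} − {f} − {j} − {o} + {s}

cycle:no boundary:no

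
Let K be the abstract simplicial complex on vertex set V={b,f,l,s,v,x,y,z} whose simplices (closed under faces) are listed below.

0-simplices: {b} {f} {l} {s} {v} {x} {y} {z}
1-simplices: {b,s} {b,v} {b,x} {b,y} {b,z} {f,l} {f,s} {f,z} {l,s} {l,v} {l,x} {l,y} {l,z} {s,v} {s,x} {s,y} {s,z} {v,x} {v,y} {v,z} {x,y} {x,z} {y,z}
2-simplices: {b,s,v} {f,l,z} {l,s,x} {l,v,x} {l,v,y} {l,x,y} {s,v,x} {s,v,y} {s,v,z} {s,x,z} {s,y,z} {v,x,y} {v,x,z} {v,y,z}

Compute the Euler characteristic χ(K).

n_0=8 n_1=23 n_2=14
χ=+8−23+14=-1

χ(K)=-1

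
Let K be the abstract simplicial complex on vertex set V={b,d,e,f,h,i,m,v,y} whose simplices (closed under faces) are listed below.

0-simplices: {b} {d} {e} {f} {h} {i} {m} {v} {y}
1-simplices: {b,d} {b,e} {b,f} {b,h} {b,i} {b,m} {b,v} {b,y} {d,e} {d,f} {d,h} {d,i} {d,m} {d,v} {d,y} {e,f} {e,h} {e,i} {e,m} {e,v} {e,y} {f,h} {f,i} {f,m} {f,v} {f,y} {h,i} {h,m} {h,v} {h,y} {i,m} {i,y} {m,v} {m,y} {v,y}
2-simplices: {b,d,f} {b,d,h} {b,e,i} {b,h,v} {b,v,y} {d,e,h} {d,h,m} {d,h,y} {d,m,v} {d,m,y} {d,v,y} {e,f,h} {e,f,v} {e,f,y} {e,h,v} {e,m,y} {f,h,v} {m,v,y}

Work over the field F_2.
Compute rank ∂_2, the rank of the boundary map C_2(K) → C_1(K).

rank∂_2=16

n_0=9 n_1=35 n_2=18  [Z2]
∂1: piv[bd,be,bf,bh,bi,bm,bv,by] rk=8  ker:de,df,dh,di,dm,dv,dy,ef,eh,ei,em,ev,ey,fh,fi,fm,fv,fy,hi,hm,hv,hy,im,iy,mv,my,vy
∂2: piv[bdf,bdh,bei,bhv,bvy,deh,dhm,dhy,dmv,dmy,dvy,efh,efv,efy,ehv,emy] rk=16  ker:fhv,mvy
rk∂_2=16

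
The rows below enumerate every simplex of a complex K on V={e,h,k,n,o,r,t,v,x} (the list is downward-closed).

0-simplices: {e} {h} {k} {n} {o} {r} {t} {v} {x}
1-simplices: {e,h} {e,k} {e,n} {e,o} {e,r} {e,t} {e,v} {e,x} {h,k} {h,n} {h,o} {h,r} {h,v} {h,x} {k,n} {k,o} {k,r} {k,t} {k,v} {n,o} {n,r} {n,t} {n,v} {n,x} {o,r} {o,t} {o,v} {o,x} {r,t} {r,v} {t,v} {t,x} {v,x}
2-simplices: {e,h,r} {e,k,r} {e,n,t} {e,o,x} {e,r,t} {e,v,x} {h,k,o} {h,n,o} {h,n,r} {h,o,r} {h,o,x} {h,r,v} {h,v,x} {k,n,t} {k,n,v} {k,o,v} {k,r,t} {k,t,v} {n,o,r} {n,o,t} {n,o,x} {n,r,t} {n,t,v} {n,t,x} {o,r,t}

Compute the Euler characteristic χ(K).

χ(K)=1

n_0=9 n_1=33 n_2=25
χ=+9−33+25=1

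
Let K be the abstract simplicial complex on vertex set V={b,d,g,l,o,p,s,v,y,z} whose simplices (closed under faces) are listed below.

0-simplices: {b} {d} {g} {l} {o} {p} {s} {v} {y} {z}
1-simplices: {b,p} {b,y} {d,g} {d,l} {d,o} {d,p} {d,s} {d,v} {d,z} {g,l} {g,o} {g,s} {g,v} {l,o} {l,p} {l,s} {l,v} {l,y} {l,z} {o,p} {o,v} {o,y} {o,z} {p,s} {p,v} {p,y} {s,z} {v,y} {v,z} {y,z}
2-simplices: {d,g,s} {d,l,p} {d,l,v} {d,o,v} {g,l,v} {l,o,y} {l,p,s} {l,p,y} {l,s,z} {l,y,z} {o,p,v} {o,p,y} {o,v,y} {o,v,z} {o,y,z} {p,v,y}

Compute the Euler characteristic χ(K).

n_0=10 n_1=30 n_2=16
χ=+10−30+16=-4

χ(K)=-4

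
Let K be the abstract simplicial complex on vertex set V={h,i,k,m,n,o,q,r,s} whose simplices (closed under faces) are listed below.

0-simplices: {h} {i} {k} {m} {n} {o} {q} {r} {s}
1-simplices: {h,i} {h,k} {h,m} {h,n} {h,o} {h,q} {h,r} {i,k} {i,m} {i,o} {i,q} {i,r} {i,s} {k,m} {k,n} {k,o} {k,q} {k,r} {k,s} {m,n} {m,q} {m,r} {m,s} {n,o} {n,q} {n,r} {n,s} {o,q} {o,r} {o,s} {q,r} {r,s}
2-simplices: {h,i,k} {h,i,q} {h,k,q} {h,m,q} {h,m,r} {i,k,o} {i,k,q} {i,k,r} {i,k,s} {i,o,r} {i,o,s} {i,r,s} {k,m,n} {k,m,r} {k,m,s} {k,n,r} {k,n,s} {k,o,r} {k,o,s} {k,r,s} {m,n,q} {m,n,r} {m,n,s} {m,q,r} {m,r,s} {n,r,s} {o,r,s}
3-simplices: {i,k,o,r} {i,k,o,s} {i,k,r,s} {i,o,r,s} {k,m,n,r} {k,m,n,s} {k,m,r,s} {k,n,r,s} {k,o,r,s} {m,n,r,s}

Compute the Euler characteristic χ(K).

χ(K)=-6

n_0=9 n_1=32 n_2=27 n_3=10
χ=+9−32+27−10=-6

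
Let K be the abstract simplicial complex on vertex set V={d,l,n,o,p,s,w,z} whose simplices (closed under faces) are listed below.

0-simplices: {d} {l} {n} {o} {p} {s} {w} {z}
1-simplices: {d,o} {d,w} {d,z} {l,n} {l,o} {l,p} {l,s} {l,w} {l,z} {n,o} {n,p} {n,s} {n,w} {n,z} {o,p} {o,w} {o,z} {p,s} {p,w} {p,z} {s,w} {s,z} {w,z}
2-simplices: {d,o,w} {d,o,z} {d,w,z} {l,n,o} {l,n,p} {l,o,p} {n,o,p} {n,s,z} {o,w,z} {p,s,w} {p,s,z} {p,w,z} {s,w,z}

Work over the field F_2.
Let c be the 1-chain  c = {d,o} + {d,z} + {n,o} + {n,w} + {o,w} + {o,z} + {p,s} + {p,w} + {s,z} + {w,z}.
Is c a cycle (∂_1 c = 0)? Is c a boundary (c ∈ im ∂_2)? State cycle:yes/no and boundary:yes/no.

cycle:yes boundary:no

n_0=8 n_1=23 n_2=13  [Z2]
∂1: piv[do,dw,dz,ln,lo,lp,ls] rk=7  ker:lw,lz,no,np,ns,nw,nz,op,ow,oz,ps,pw,pz,sw,sz,wz
∂2: piv[dow,doz,dwz,lno,lnp,lop,nsz,psw,psz,pwz] rk=10  ker:nop,owz,swz
∂1c = 0
c vs im∂2: residual ≠ 0 ⇒ not boundary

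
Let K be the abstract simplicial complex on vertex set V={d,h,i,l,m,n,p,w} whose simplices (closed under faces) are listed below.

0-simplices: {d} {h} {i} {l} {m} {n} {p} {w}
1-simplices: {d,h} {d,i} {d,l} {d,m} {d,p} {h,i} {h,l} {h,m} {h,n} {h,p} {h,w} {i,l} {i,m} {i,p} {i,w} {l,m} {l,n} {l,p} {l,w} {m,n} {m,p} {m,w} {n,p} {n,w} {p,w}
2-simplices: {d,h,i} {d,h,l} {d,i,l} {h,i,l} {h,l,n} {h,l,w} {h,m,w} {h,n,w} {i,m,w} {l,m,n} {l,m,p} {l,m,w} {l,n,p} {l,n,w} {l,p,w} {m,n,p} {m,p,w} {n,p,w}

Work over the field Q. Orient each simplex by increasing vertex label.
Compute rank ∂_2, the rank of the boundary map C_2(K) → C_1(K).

rank∂_2=13

n_0=8 n_1=25 n_2=18  [Q]
∂1: piv[dh,di,dl,dm,dp,hn,hw] rk=7  ker:hi,hl,hm,hp,il,im,ip,iw,lm,ln,lp,lw,mn,mp,mw,np,nw,pw
∂2: piv[dhi,dhl,dil,hln,hlw,hmw,hnw,imw,lmn,lmp,lmw,lnp,lpw] rk=13  ker:hil,lnw,mnp,mpw,npw
rk∂_2=13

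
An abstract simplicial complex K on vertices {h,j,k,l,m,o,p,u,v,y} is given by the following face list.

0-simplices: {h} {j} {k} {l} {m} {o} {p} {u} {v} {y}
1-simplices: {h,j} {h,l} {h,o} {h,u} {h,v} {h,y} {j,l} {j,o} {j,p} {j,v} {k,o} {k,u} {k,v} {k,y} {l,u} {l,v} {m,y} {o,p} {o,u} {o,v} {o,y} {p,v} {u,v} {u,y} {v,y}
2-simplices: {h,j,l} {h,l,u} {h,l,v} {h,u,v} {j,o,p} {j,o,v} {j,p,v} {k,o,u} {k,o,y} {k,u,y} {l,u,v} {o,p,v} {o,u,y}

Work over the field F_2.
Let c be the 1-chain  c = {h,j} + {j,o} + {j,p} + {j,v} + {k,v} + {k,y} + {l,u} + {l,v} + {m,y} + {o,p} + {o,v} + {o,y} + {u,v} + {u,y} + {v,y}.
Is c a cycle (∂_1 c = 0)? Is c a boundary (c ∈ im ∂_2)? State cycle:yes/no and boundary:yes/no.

cycle:no boundary:no

n_0=10 n_1=25 n_2=13  [Z2]
∂1: piv[hj,hl,ho,hu,hv,hy,jp,ko,my] rk=9  ker:jl,jo,jv,ku,kv,ky,lu,lv,op,ou,ov,oy,pv,uv,uy,vy
∂2: piv[hjl,hlu,hlv,huv,jop,jov,jpv,kou,koy,kuy] rk=10  ker:luv,opv,ouy
∂1c = {h} + {m} + {u} + {y}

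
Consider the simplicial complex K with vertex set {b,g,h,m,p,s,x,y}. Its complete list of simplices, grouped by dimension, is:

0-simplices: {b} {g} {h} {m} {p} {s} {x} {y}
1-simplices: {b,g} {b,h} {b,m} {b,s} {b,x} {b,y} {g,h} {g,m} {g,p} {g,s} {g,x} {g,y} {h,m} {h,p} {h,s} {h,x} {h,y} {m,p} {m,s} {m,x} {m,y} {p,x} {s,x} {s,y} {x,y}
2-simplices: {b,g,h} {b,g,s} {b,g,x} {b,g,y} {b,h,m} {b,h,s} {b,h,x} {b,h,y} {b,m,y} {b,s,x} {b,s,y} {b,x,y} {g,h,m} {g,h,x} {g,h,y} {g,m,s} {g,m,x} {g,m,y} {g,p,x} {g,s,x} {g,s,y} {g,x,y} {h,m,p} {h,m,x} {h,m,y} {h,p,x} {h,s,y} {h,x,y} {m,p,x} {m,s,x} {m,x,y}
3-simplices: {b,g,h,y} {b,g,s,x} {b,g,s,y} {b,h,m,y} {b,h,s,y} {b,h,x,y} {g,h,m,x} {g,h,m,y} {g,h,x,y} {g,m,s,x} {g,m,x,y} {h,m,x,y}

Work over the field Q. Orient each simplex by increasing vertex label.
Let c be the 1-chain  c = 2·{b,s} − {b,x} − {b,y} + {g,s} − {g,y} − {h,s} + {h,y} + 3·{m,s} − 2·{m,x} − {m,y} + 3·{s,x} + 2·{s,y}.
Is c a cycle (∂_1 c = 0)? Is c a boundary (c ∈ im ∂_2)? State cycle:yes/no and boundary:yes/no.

n_0=8 n_1=25 n_2=31 n_3=12  [Q]
∂1: piv[bg,bh,bm,bs,bx,by,gp] rk=7  ker:gh,gm,gs,gx,gy,hm,hp,hs,hx,hy,mp,ms,mx,my,px,sx,sy,xy
∂2: piv[bgh,bgs,bgx,bgy,bhm,bhs,bhx,bhy,bmy,bsx,bsy,bxy,ghm,gms,gmx,gpx,hmp,hpx] rk=18  ker:ghx,ghy,gmy,gsx,gsy,gxy,hmx,hmy,hsy,hxy,mpx,msx,mxy
∂3: piv[bghy,bgsx,bgsy,bhmy,bhsy,bhxy,ghmx,ghmy,ghxy,gmsx,gmxy] rk=11  ker:hmxy
∂1c = 0
c vs im∂2: reduces to 0 ⇒ boundary

cycle:yes boundary:yes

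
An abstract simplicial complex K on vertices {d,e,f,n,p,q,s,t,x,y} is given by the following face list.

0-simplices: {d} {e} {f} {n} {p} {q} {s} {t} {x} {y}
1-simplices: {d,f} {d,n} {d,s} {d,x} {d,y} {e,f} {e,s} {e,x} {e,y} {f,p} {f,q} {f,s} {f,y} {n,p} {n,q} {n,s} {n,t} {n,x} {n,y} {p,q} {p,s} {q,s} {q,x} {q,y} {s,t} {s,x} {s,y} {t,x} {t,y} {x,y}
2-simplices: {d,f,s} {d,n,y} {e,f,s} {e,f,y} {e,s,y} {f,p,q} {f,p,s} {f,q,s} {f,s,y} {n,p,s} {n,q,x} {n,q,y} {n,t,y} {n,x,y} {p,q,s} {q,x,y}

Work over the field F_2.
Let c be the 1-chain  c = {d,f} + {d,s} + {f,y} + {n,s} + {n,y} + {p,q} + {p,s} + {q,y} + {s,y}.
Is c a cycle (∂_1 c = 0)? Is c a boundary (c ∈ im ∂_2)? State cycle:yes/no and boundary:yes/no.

cycle:yes boundary:no

n_0=10 n_1=30 n_2=16  [Z2]
∂1: piv[df,dn,ds,dx,dy,ef,fp,fq,nt] rk=9  ker:es,ex,ey,fs,fy,np,nq,ns,nx,ny,pq,ps,qs,qx,qy,st,sx,sy,tx,ty,xy
∂2: piv[dfs,dny,efs,efy,esy,fpq,fps,fqs,nps,nqx,nqy,nty,nxy] rk=13  ker:fsy,pqs,qxy
∂1c = 0
c vs im∂2: residual ≠ 0 ⇒ not boundary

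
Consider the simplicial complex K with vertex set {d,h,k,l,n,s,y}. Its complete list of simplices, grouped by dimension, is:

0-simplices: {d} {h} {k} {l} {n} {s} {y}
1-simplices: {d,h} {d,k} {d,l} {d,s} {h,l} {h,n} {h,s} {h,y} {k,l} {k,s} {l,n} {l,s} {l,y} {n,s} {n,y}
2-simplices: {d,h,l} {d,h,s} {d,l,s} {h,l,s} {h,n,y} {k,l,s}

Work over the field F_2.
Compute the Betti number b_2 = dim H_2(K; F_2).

b_2=1

n_0=7 n_1=15 n_2=6  [Z2]
∂1: piv[dh,dk,dl,ds,hn,hy] rk=6  ker:hl,hs,kl,ks,ln,ls,ly,ns,ny
∂2: piv[dhl,dhs,dls,hny,kls] rk=5  ker:hls
b_2=(6−5)−0=1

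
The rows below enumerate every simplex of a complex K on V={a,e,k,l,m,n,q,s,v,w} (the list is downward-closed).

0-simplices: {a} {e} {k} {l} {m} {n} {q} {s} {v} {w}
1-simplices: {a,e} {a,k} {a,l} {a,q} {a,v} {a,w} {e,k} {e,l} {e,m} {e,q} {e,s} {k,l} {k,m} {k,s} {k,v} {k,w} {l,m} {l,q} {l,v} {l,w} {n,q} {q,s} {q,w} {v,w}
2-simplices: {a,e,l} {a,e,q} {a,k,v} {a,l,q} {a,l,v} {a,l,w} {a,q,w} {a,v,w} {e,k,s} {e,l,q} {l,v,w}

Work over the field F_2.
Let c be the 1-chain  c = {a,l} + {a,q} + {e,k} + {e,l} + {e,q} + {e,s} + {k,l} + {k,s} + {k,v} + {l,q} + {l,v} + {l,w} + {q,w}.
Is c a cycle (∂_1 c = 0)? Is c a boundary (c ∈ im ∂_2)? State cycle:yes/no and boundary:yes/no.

cycle:yes boundary:no

n_0=10 n_1=24 n_2=11  [Z2]
∂1: piv[ae,ak,al,aq,av,aw,em,es,nq] rk=9  ker:ek,el,eq,kl,km,ks,kv,kw,lm,lq,lv,lw,qs,qw,vw
∂2: piv[ael,aeq,akv,alq,alv,alw,aqw,avw,eks] rk=9  ker:elq,lvw
∂1c = 0
c vs im∂2: residual ≠ 0 ⇒ not boundary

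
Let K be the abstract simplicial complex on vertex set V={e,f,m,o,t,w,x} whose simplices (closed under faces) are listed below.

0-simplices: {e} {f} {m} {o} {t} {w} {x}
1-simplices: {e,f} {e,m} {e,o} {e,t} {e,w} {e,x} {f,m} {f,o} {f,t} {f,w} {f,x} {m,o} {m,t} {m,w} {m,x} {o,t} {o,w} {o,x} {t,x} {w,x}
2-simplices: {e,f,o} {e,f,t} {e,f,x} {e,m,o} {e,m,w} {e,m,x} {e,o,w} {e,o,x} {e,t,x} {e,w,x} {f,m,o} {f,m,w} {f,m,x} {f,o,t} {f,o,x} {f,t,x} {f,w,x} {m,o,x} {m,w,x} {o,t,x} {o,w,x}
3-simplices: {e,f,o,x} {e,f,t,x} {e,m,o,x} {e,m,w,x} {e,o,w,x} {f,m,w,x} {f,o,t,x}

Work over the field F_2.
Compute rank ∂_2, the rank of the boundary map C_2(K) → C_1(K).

rank∂_2=13

n_0=7 n_1=20 n_2=21 n_3=7  [Z2]
∂1: piv[ef,em,eo,et,ew,ex] rk=6  ker:fm,fo,ft,fw,fx,mo,mt,mw,mx,ot,ow,ox,tx,wx
∂2: piv[efo,eft,efx,emo,emw,emx,eow,eox,etx,ewx,fmo,fmw,fot] rk=13  ker:fmx,fox,ftx,fwx,mox,mwx,otx,owx
∂3: piv[efox,eftx,emox,emwx,eowx,fmwx,fotx] rk=7
rk∂_2=13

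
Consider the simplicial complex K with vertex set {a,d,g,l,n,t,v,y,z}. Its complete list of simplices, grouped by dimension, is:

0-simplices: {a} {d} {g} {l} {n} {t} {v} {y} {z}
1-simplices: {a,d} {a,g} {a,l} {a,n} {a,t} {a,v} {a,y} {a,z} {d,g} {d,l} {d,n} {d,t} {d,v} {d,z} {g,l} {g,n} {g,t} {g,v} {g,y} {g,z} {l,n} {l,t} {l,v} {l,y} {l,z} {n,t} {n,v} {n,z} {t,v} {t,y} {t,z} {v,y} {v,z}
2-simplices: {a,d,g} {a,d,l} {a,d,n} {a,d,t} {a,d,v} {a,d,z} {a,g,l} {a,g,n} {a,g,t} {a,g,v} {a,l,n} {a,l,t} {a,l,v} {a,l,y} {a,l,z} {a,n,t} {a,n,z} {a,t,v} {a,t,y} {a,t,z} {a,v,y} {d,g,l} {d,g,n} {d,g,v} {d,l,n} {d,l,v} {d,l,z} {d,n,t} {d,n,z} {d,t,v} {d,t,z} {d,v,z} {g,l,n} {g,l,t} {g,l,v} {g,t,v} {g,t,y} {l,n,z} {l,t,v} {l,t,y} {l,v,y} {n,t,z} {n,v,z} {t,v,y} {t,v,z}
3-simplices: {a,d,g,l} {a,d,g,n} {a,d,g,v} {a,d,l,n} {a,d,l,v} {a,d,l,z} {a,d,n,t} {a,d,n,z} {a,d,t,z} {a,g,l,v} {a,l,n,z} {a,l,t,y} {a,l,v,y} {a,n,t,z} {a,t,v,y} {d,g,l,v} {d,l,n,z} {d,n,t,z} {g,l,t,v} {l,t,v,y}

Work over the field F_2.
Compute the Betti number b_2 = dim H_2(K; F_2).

n_0=9 n_1=33 n_2=45 n_3=20  [Z2]
∂1: piv[ad,ag,al,an,at,av,ay,az] rk=8  ker:dg,dl,dn,dt,dv,dz,gl,gn,gt,gv,gy,gz,ln,lt,lv,ly,lz,nt,nv,nz,tv,ty,tz,vy,vz
∂2: piv[adg,adl,adn,adt,adv,adz,agl,agn,agt,agv,aln,alt,alv,aly,alz,ant,anz,atv,aty,atz,avy,dvz,gty,nvz] rk=24  ker:dgl,dgn,dgv,dln,dlv,dlz,dnt,dnz,dtv,dtz,gln,glt,glv,gtv,lnz,ltv,lty,lvy,ntz,tvy,tvz
∂3: piv[adgl,adgn,adgv,adln,adlv,adlz,adnt,adnz,adtz,aglv,alnz,alty,alvy,antz,atvy,gltv,ltvy] rk=17  ker:dglv,dlnz,dntz
b_2=(45−24)−17=4

b_2=4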